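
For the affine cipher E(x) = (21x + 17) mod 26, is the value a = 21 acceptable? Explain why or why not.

Step 1: Compute gcd(21, 26).
Step 2: gcd(21, 26) = 1.
Since gcd = 1, 21 is coprime with 26, so it is a valid key.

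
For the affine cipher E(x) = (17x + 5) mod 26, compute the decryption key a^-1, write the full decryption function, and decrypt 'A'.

Step 1: Find a^-1, the modular inverse of 17 mod 26.
Step 2: We need 17 * a^-1 = 1 (mod 26).
Step 3: 17 * 23 = 391 = 15 * 26 + 1, so a^-1 = 23.
Step 4: D(y) = 23(y - 5) mod 26.
Step 5: Apply to 'A' (y = 0): D(0) = 23 * (0 - 5) mod 26 = 23 * -5 mod 26 = 15 -> 'P'.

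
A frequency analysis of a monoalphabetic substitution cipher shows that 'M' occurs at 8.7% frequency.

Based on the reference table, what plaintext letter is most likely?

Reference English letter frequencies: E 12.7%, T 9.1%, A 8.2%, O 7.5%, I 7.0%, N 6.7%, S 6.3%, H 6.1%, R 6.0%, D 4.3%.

Step 1: The observed frequency is 8.7%.
Step 2: Compare with English frequencies:
  E: 12.7% (difference: 4.0%)
  T: 9.1% (difference: 0.4%) <-- closest
  A: 8.2% (difference: 0.5%)
  O: 7.5% (difference: 1.2%)
  I: 7.0% (difference: 1.7%)
  N: 6.7% (difference: 2.0%)
  S: 6.3% (difference: 2.4%)
  H: 6.1% (difference: 2.6%)
  R: 6.0% (difference: 2.7%)
  D: 4.3% (difference: 4.4%)
Step 3: 'M' most likely represents 'T' (frequency 9.1%).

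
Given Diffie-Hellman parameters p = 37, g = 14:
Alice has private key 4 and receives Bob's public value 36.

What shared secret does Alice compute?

Step 1: s = B^a mod p = 36^4 mod 37.
  36^1 mod 37 = 36
  36^2 mod 37 = (36 * 36) mod 37 = 1
  36^3 mod 37 = (1 * 36) mod 37 = 36
  36^4 mod 37 = (36 * 36) mod 37 = 1
Result: shared secret = 1.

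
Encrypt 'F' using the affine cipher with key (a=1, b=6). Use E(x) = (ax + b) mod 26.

Step 1: Convert 'F' to number: x = 5.
Step 2: E(5) = (1 * 5 + 6) mod 26 = 11 mod 26 = 11.
Step 3: Convert 11 back to letter: L.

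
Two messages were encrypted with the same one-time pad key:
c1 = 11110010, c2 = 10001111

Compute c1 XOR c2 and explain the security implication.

Step 1: c1 XOR c2 = (m1 XOR k) XOR (m2 XOR k).
Step 2: By XOR associativity/commutativity: = m1 XOR m2 XOR k XOR k = m1 XOR m2.
Step 3: 11110010 XOR 10001111 = 01111101 = 125.
Step 4: The key cancels out! An attacker learns m1 XOR m2 = 125, revealing the relationship between plaintexts.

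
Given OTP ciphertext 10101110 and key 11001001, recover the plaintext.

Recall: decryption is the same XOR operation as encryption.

Step 1: XOR ciphertext with key:
  Ciphertext: 10101110
  Key:        11001001
  XOR:        01100111
Step 2: Plaintext = 01100111 = 103 in decimal.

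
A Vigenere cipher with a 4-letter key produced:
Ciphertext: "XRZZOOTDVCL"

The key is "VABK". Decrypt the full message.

Step 1: Key 'VABK' has length 4. Extended key: VABKVABKVAB
Step 2: Decrypt each position:
  X(23) - V(21) = 2 = C
  R(17) - A(0) = 17 = R
  Z(25) - B(1) = 24 = Y
  Z(25) - K(10) = 15 = P
  O(14) - V(21) = 19 = T
  O(14) - A(0) = 14 = O
  T(19) - B(1) = 18 = S
  D(3) - K(10) = 19 = T
  V(21) - V(21) = 0 = A
  C(2) - A(0) = 2 = C
  L(11) - B(1) = 10 = K
Plaintext: CRYPTOSTACK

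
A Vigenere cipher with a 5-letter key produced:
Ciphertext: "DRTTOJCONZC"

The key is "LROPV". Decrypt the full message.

Step 1: Key 'LROPV' has length 5. Extended key: LROPVLROPVL
Step 2: Decrypt each position:
  D(3) - L(11) = 18 = S
  R(17) - R(17) = 0 = A
  T(19) - O(14) = 5 = F
  T(19) - P(15) = 4 = E
  O(14) - V(21) = 19 = T
  J(9) - L(11) = 24 = Y
  C(2) - R(17) = 11 = L
  O(14) - O(14) = 0 = A
  N(13) - P(15) = 24 = Y
  Z(25) - V(21) = 4 = E
  C(2) - L(11) = 17 = R
Plaintext: SAFETYLAYER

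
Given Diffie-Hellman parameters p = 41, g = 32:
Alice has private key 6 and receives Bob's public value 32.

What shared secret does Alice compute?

Step 1: s = B^a mod p = 32^6 mod 41.
  32^1 mod 41 = 32
  32^2 mod 41 = (32 * 32) mod 41 = 40
  32^3 mod 41 = (40 * 32) mod 41 = 9
  32^4 mod 41 = (9 * 32) mod 41 = 1
  32^5 mod 41 = (1 * 32) mod 41 = 32
  32^6 mod 41 = (32 * 32) mod 41 = 40
Result: shared secret = 40.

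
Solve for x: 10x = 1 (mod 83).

Step 1: We need x such that 10 * x = 1 (mod 83).
Step 2: Using the extended Euclidean algorithm or trial:
  10 * 25 = 250 = 3 * 83 + 1.
Step 3: Since 250 mod 83 = 1, the inverse is x = 25.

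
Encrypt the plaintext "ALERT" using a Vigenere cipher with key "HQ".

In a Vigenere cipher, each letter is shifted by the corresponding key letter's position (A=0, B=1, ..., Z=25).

Step 1: Repeat key to match plaintext length:
  Plaintext: ALERT
  Key:       HQHQH
Step 2: Encrypt each letter:
  A(0) + H(7) = (0+7) mod 26 = 7 = H
  L(11) + Q(16) = (11+16) mod 26 = 1 = B
  E(4) + H(7) = (4+7) mod 26 = 11 = L
  R(17) + Q(16) = (17+16) mod 26 = 7 = H
  T(19) + H(7) = (19+7) mod 26 = 0 = A
Ciphertext: HBLHA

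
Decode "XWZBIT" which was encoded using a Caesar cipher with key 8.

Step 1: Reverse the shift by subtracting 8 from each letter position.
  X (position 23) -> position (23-8) mod 26 = 15 -> P
  W (position 22) -> position (22-8) mod 26 = 14 -> O
  Z (position 25) -> position (25-8) mod 26 = 17 -> R
  B (position 1) -> position (1-8) mod 26 = 19 -> T
  I (position 8) -> position (8-8) mod 26 = 0 -> A
  T (position 19) -> position (19-8) mod 26 = 11 -> L
Decrypted message: PORTAL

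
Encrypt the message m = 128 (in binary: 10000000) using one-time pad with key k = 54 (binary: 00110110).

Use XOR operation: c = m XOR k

Step 1: Write out the XOR operation bit by bit:
  Message: 10000000
  Key:     00110110
  XOR:     10110110
Step 2: Convert to decimal: 10110110 = 182.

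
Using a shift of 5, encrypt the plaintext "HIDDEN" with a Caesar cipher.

Step 1: For each letter, shift forward by 5 positions (mod 26).
  H (position 7) -> position (7+5) mod 26 = 12 -> M
  I (position 8) -> position (8+5) mod 26 = 13 -> N
  D (position 3) -> position (3+5) mod 26 = 8 -> I
  D (position 3) -> position (3+5) mod 26 = 8 -> I
  E (position 4) -> position (4+5) mod 26 = 9 -> J
  N (position 13) -> position (13+5) mod 26 = 18 -> S
Result: MNIIJS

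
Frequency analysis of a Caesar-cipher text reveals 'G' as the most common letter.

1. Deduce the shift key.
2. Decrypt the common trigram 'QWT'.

Step 1: In English, 'E' is the most frequent letter (12.7%).
Step 2: The most frequent ciphertext letter is 'G' (position 6).
Step 3: Shift = (6 - 4) mod 26 = 2.
Step 4: Decrypt 'QWT' by shifting back 2:
  Q -> O
  W -> U
  T -> R
Step 5: 'QWT' decrypts to 'OUR'.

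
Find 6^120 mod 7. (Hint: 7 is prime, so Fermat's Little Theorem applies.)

Step 1: Since 7 is prime, by Fermat's Little Theorem: 6^6 = 1 (mod 7).
Step 2: Reduce exponent: 120 mod 6 = 0.
Step 3: So 6^120 = 6^0 (mod 7).
Step 4: 6^0 mod 7 = 1.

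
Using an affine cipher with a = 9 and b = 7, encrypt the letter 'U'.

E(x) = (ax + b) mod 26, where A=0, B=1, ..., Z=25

Step 1: Convert 'U' to number: x = 20.
Step 2: E(20) = (9 * 20 + 7) mod 26 = 187 mod 26 = 5.
Step 3: Convert 5 back to letter: F.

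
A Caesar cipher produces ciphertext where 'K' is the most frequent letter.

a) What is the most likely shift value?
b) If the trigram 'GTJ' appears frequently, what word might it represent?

Step 1: In English, 'E' is the most frequent letter (12.7%).
Step 2: The most frequent ciphertext letter is 'K' (position 10).
Step 3: Shift = (10 - 4) mod 26 = 6.
Step 4: Decrypt 'GTJ' by shifting back 6:
  G -> A
  T -> N
  J -> D
Step 5: 'GTJ' decrypts to 'AND'.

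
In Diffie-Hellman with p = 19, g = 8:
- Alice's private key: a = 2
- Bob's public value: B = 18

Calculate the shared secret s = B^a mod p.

Step 1: s = B^a mod p = 18^2 mod 19.
  18^1 mod 19 = 18
  18^2 mod 19 = (18 * 18) mod 19 = 1
Result: shared secret = 1.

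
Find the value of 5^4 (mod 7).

Step 1: Compute 5^4 mod 7 step by step, reducing modulo 7 at each step.
  5^1 mod 7 = 5
  5^2 mod 7 = (5 * 5) mod 7 = 4
  5^3 mod 7 = (4 * 5) mod 7 = 6
  5^4 mod 7 = (6 * 5) mod 7 = 2
Step 2: Result = 2.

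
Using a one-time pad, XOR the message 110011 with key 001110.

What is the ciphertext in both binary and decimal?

Step 1: Write out the XOR operation bit by bit:
  Message: 110011
  Key:     001110
  XOR:     111101
Step 2: Convert to decimal: 111101 = 61.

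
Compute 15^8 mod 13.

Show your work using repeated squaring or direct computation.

Step 1: Compute 15^8 mod 13 step by step, reducing modulo 13 at each step.
  15^1 mod 13 = 2
  15^2 mod 13 = (2 * 15) mod 13 = 4
  15^3 mod 13 = (4 * 15) mod 13 = 8
  15^4 mod 13 = (8 * 15) mod 13 = 3
  15^5 mod 13 = (3 * 15) mod 13 = 6
  15^6 mod 13 = (6 * 15) mod 13 = 12
  15^7 mod 13 = (12 * 15) mod 13 = 11
  15^8 mod 13 = (11 * 15) mod 13 = 9
Step 2: Result = 9.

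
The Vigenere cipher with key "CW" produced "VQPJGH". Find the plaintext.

Step 1: Extend key: CWCWCW
Step 2: Decrypt each letter (c - k) mod 26:
  V(21) - C(2) = (21-2) mod 26 = 19 = T
  Q(16) - W(22) = (16-22) mod 26 = 20 = U
  P(15) - C(2) = (15-2) mod 26 = 13 = N
  J(9) - W(22) = (9-22) mod 26 = 13 = N
  G(6) - C(2) = (6-2) mod 26 = 4 = E
  H(7) - W(22) = (7-22) mod 26 = 11 = L
Plaintext: TUNNEL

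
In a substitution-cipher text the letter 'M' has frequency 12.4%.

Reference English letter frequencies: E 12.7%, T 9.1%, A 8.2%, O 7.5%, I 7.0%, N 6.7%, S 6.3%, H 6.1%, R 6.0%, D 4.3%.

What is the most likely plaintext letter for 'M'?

Step 1: The observed frequency is 12.4%.
Step 2: Compare with English frequencies:
  E: 12.7% (difference: 0.3%) <-- closest
  T: 9.1% (difference: 3.3%)
  A: 8.2% (difference: 4.2%)
  O: 7.5% (difference: 4.9%)
  I: 7.0% (difference: 5.4%)
  N: 6.7% (difference: 5.7%)
  S: 6.3% (difference: 6.1%)
  H: 6.1% (difference: 6.3%)
  R: 6.0% (difference: 6.4%)
  D: 4.3% (difference: 8.1%)
Step 3: 'M' most likely represents 'E' (frequency 12.7%).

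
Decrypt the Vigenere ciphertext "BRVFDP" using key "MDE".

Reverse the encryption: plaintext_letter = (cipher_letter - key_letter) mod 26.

Step 1: Extend key: MDEMDE
Step 2: Decrypt each letter (c - k) mod 26:
  B(1) - M(12) = (1-12) mod 26 = 15 = P
  R(17) - D(3) = (17-3) mod 26 = 14 = O
  V(21) - E(4) = (21-4) mod 26 = 17 = R
  F(5) - M(12) = (5-12) mod 26 = 19 = T
  D(3) - D(3) = (3-3) mod 26 = 0 = A
  P(15) - E(4) = (15-4) mod 26 = 11 = L
Plaintext: PORTAL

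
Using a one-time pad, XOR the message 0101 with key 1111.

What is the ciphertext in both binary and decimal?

Step 1: Write out the XOR operation bit by bit:
  Message: 0101
  Key:     1111
  XOR:     1010
Step 2: Convert to decimal: 1010 = 10.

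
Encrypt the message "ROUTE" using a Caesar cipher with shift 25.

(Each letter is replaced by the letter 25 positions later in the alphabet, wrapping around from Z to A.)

Step 1: For each letter, shift forward by 25 positions (mod 26).
  R (position 17) -> position (17+25) mod 26 = 16 -> Q
  O (position 14) -> position (14+25) mod 26 = 13 -> N
  U (position 20) -> position (20+25) mod 26 = 19 -> T
  T (position 19) -> position (19+25) mod 26 = 18 -> S
  E (position 4) -> position (4+25) mod 26 = 3 -> D
Result: QNTSD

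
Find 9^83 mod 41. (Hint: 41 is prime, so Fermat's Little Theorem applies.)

Step 1: Since 41 is prime, by Fermat's Little Theorem: 9^40 = 1 (mod 41).
Step 2: Reduce exponent: 83 mod 40 = 3.
Step 3: So 9^83 = 9^3 (mod 41).
Step 4: 9^3 mod 41 = 32.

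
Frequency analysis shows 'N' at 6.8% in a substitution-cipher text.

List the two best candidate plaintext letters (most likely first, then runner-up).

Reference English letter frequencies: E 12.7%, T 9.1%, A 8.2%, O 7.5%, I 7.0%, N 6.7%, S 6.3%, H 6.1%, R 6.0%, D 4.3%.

Step 1: Observed frequency of 'N' is 6.8%.
Step 2: Compute distances to each reference frequency and sort:
  N (6.7%): difference = 0.1% <-- BEST
  I (7.0%): difference = 0.2% <-- RUNNER-UP
  S (6.3%): difference = 0.5%
  O (7.5%): difference = 0.7%
  H (6.1%): difference = 0.7%
Step 3: Most likely is 'N' (6.7%, diff 0.1%); second most likely is 'I' (7.0%, diff 0.2%).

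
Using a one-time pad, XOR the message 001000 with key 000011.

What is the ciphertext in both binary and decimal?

Step 1: Write out the XOR operation bit by bit:
  Message: 001000
  Key:     000011
  XOR:     001011
Step 2: Convert to decimal: 001011 = 11.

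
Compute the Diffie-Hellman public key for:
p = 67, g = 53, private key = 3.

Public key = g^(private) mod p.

Step 1: A = g^a mod p = 53^3 mod 67.
  53^1 mod 67 = 53
  53^2 mod 67 = (53 * 53) mod 67 = 62
  53^3 mod 67 = (62 * 53) mod 67 = 3
Result: A = 3.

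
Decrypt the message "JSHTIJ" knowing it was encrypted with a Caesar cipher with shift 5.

Step 1: Reverse the shift by subtracting 5 from each letter position.
  J (position 9) -> position (9-5) mod 26 = 4 -> E
  S (position 18) -> position (18-5) mod 26 = 13 -> N
  H (position 7) -> position (7-5) mod 26 = 2 -> C
  T (position 19) -> position (19-5) mod 26 = 14 -> O
  I (position 8) -> position (8-5) mod 26 = 3 -> D
  J (position 9) -> position (9-5) mod 26 = 4 -> E
Decrypted message: ENCODE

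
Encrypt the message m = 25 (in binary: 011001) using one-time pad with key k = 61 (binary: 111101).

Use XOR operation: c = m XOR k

Step 1: Write out the XOR operation bit by bit:
  Message: 011001
  Key:     111101
  XOR:     100100
Step 2: Convert to decimal: 100100 = 36.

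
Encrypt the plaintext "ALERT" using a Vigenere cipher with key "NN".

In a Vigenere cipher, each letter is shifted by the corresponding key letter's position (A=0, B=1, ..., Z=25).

Step 1: Repeat key to match plaintext length:
  Plaintext: ALERT
  Key:       NNNNN
Step 2: Encrypt each letter:
  A(0) + N(13) = (0+13) mod 26 = 13 = N
  L(11) + N(13) = (11+13) mod 26 = 24 = Y
  E(4) + N(13) = (4+13) mod 26 = 17 = R
  R(17) + N(13) = (17+13) mod 26 = 4 = E
  T(19) + N(13) = (19+13) mod 26 = 6 = G
Ciphertext: NYREG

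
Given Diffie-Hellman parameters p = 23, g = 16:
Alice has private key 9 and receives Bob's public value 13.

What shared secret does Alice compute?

Step 1: s = B^a mod p = 13^9 mod 23.
  13^1 mod 23 = 13
  13^2 mod 23 = (13 * 13) mod 23 = 8
  13^3 mod 23 = (8 * 13) mod 23 = 12
  13^4 mod 23 = (12 * 13) mod 23 = 18
  13^5 mod 23 = (18 * 13) mod 23 = 4
  13^6 mod 23 = (4 * 13) mod 23 = 6
  13^7 mod 23 = (6 * 13) mod 23 = 9
  13^8 mod 23 = (9 * 13) mod 23 = 2
  13^9 mod 23 = (2 * 13) mod 23 = 3
Result: shared secret = 3.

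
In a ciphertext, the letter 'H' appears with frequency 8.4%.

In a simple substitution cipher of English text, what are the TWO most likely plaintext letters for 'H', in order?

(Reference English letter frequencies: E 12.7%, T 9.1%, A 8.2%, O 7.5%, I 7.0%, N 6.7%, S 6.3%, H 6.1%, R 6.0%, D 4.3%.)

Step 1: Observed frequency of 'H' is 8.4%.
Step 2: Compute distances to each reference frequency and sort:
  A (8.2%): difference = 0.2% <-- BEST
  T (9.1%): difference = 0.7% <-- RUNNER-UP
  O (7.5%): difference = 0.9%
  I (7.0%): difference = 1.4%
  N (6.7%): difference = 1.7%
Step 3: Most likely is 'A' (8.2%, diff 0.2%); second most likely is 'T' (9.1%, diff 0.7%).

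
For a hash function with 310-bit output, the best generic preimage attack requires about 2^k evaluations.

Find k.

Step 1: The hash has a 310-bit output.
Step 2: Preimage resistance means: given a digest h(x), it should be infeasible to find any input that hashes to it.
With a 310-bit output there are 2^310 possible digests, so a generic brute-force preimage search costs about 2^310 evaluations.
Step 3: Security level = 310 bits.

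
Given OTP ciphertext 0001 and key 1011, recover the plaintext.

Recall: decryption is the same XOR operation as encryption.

Step 1: XOR ciphertext with key:
  Ciphertext: 0001
  Key:        1011
  XOR:        1010
Step 2: Plaintext = 1010 = 10 in decimal.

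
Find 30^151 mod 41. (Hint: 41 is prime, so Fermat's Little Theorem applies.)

Step 1: Since 41 is prime, by Fermat's Little Theorem: 30^40 = 1 (mod 41).
Step 2: Reduce exponent: 151 mod 40 = 31.
Step 3: So 30^151 = 30^31 (mod 41).
Step 4: 30^31 mod 41 = 17.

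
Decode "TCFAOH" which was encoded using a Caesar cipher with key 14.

Step 1: Reverse the shift by subtracting 14 from each letter position.
  T (position 19) -> position (19-14) mod 26 = 5 -> F
  C (position 2) -> position (2-14) mod 26 = 14 -> O
  F (position 5) -> position (5-14) mod 26 = 17 -> R
  A (position 0) -> position (0-14) mod 26 = 12 -> M
  O (position 14) -> position (14-14) mod 26 = 0 -> A
  H (position 7) -> position (7-14) mod 26 = 19 -> T
Decrypted message: FORMAT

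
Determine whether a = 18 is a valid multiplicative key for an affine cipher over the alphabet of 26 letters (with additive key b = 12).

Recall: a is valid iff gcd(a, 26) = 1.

Step 1: Compute gcd(18, 26).
Step 2: gcd(18, 26) = 2.
Since gcd = 2 != 1, 18 shares a common factor with 26, so it cannot be used.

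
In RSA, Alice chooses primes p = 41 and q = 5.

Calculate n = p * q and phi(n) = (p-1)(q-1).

Step 1: n = p * q = 41 * 5 = 205.
Step 2: phi(n) = (p-1)(q-1) = 40 * 4 = 160.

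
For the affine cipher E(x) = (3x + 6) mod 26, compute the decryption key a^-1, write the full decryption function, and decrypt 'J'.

Step 1: Find a^-1, the modular inverse of 3 mod 26.
Step 2: We need 3 * a^-1 = 1 (mod 26).
Step 3: 3 * 9 = 27 = 1 * 26 + 1, so a^-1 = 9.
Step 4: D(y) = 9(y - 6) mod 26.
Step 5: Apply to 'J' (y = 9): D(9) = 9 * (9 - 6) mod 26 = 9 * 3 mod 26 = 1 -> 'B'.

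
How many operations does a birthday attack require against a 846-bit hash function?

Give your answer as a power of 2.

Step 1: The birthday paradox gives collision probability ~50% after sqrt(2^n) = 2^(n/2) hashes.
Step 2: For 846-bit output: 2^(846/2) = 2^423.
Step 3: Approximately 2^423 hash computations needed.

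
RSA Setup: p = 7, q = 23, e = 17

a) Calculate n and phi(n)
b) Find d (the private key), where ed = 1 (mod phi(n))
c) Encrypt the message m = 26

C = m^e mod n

Step 1: n = 7 * 23 = 161.
Step 2: phi(n) = (7-1)(23-1) = 6 * 22 = 132.
Step 3: Find d = 17^(-1) mod 132 = 101.
  Verify: 17 * 101 = 1717 = 1 (mod 132).
Step 4: C = 26^17 mod 161 = 108.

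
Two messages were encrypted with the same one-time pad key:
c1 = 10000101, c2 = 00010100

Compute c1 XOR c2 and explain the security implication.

Step 1: c1 XOR c2 = (m1 XOR k) XOR (m2 XOR k).
Step 2: By XOR associativity/commutativity: = m1 XOR m2 XOR k XOR k = m1 XOR m2.
Step 3: 10000101 XOR 00010100 = 10010001 = 145.
Step 4: The key cancels out! An attacker learns m1 XOR m2 = 145, revealing the relationship between plaintexts.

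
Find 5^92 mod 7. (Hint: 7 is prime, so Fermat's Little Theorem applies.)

Step 1: Since 7 is prime, by Fermat's Little Theorem: 5^6 = 1 (mod 7).
Step 2: Reduce exponent: 92 mod 6 = 2.
Step 3: So 5^92 = 5^2 (mod 7).
Step 4: 5^2 mod 7 = 4.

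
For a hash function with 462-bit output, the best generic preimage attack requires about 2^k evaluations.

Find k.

Step 1: The hash has a 462-bit output.
Step 2: Preimage resistance means: given a digest h(x), it should be infeasible to find any input that hashes to it.
With a 462-bit output there are 2^462 possible digests, so a generic brute-force preimage search costs about 2^462 evaluations.
Step 3: Security level = 462 bits.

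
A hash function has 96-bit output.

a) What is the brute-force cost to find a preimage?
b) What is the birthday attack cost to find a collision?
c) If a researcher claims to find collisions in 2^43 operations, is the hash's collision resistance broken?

Step 1: Preimage resistance requires brute-force of 2^96 operations.
Step 2: Collision resistance (birthday bound) = 2^(96/2) = 2^48.
Step 3: The claimed attack costs 2^43 operations.
Step 4: Since 2^43 < 2^48, the claimed attack beats the generic birthday bound, so collision resistance is broken.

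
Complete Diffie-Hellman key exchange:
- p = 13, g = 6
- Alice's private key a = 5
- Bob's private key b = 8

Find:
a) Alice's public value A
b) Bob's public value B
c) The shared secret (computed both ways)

Step 1: A = g^a mod p = 6^5 mod 13 = 2.
Step 2: B = g^b mod p = 6^8 mod 13 = 3.
Step 3: Alice computes s = B^a mod p = 3^5 mod 13 = 9.
Step 4: Bob computes s = A^b mod p = 2^8 mod 13 = 9.
Both sides agree: shared secret = 9.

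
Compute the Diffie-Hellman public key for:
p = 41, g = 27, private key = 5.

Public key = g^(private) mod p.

Step 1: A = g^a mod p = 27^5 mod 41.
  27^1 mod 41 = 27
  27^2 mod 41 = (27 * 27) mod 41 = 32
  27^3 mod 41 = (32 * 27) mod 41 = 3
  27^4 mod 41 = (3 * 27) mod 41 = 40
  27^5 mod 41 = (40 * 27) mod 41 = 14
Result: A = 14.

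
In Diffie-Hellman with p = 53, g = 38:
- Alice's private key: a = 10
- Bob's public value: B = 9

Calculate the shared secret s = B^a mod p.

Step 1: s = B^a mod p = 9^10 mod 53.
  9^1 mod 53 = 9
  9^2 mod 53 = (9 * 9) mod 53 = 28
  9^3 mod 53 = (28 * 9) mod 53 = 40
  9^4 mod 53 = (40 * 9) mod 53 = 42
  9^5 mod 53 = (42 * 9) mod 53 = 7
  9^6 mod 53 = (7 * 9) mod 53 = 10
  9^7 mod 53 = (10 * 9) mod 53 = 37
  9^8 mod 53 = (37 * 9) mod 53 = 15
  9^9 mod 53 = (15 * 9) mod 53 = 29
  9^10 mod 53 = (29 * 9) mod 53 = 49
Result: shared secret = 49.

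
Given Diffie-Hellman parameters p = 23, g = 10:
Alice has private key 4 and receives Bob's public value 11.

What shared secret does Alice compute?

Step 1: s = B^a mod p = 11^4 mod 23.
  11^1 mod 23 = 11
  11^2 mod 23 = (11 * 11) mod 23 = 6
  11^3 mod 23 = (6 * 11) mod 23 = 20
  11^4 mod 23 = (20 * 11) mod 23 = 13
Result: shared secret = 13.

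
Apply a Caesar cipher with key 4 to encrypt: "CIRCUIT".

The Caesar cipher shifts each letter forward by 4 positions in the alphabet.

Step 1: For each letter, shift forward by 4 positions (mod 26).
  C (position 2) -> position (2+4) mod 26 = 6 -> G
  I (position 8) -> position (8+4) mod 26 = 12 -> M
  R (position 17) -> position (17+4) mod 26 = 21 -> V
  C (position 2) -> position (2+4) mod 26 = 6 -> G
  U (position 20) -> position (20+4) mod 26 = 24 -> Y
  I (position 8) -> position (8+4) mod 26 = 12 -> M
  T (position 19) -> position (19+4) mod 26 = 23 -> X
Result: GMVGYMX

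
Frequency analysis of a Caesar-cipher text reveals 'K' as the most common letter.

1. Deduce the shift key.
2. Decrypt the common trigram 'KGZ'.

Step 1: In English, 'E' is the most frequent letter (12.7%).
Step 2: The most frequent ciphertext letter is 'K' (position 10).
Step 3: Shift = (10 - 4) mod 26 = 6.
Step 4: Decrypt 'KGZ' by shifting back 6:
  K -> E
  G -> A
  Z -> T
Step 5: 'KGZ' decrypts to 'EAT'.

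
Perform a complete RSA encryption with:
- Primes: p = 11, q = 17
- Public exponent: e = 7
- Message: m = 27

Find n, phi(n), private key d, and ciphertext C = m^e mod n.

Step 1: n = 11 * 17 = 187.
Step 2: phi(n) = (11-1)(17-1) = 10 * 16 = 160.
Step 3: Find d = 7^(-1) mod 160 = 23.
  Verify: 7 * 23 = 161 = 1 (mod 160).
Step 4: C = 27^7 mod 187 = 124.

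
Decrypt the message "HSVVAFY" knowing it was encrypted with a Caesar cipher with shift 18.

Step 1: Reverse the shift by subtracting 18 from each letter position.
  H (position 7) -> position (7-18) mod 26 = 15 -> P
  S (position 18) -> position (18-18) mod 26 = 0 -> A
  V (position 21) -> position (21-18) mod 26 = 3 -> D
  V (position 21) -> position (21-18) mod 26 = 3 -> D
  A (position 0) -> position (0-18) mod 26 = 8 -> I
  F (position 5) -> position (5-18) mod 26 = 13 -> N
  Y (position 24) -> position (24-18) mod 26 = 6 -> G
Decrypted message: PADDING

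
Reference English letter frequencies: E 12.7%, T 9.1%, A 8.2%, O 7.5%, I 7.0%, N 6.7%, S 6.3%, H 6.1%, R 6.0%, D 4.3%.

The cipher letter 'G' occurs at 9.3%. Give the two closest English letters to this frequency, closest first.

Step 1: Observed frequency of 'G' is 9.3%.
Step 2: Compute distances to each reference frequency and sort:
  T (9.1%): difference = 0.2% <-- BEST
  A (8.2%): difference = 1.1% <-- RUNNER-UP
  O (7.5%): difference = 1.8%
  I (7.0%): difference = 2.3%
  N (6.7%): difference = 2.6%
Step 3: Most likely is 'T' (9.1%, diff 0.2%); second most likely is 'A' (8.2%, diff 1.1%).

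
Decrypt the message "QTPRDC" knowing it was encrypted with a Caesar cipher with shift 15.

Step 1: Reverse the shift by subtracting 15 from each letter position.
  Q (position 16) -> position (16-15) mod 26 = 1 -> B
  T (position 19) -> position (19-15) mod 26 = 4 -> E
  P (position 15) -> position (15-15) mod 26 = 0 -> A
  R (position 17) -> position (17-15) mod 26 = 2 -> C
  D (position 3) -> position (3-15) mod 26 = 14 -> O
  C (position 2) -> position (2-15) mod 26 = 13 -> N
Decrypted message: BEACON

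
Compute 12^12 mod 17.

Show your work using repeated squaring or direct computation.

Step 1: Compute 12^12 mod 17 step by step, reducing modulo 17 at each step.
  12^1 mod 17 = 12
  12^2 mod 17 = (12 * 12) mod 17 = 8
  12^3 mod 17 = (8 * 12) mod 17 = 11
  12^4 mod 17 = (11 * 12) mod 17 = 13
  12^5 mod 17 = (13 * 12) mod 17 = 3
  12^6 mod 17 = (3 * 12) mod 17 = 2
  12^7 mod 17 = (2 * 12) mod 17 = 7
  12^8 mod 17 = (7 * 12) mod 17 = 16
  12^9 mod 17 = (16 * 12) mod 17 = 5
  12^10 mod 17 = (5 * 12) mod 17 = 9
  12^11 mod 17 = (9 * 12) mod 17 = 6
  12^12 mod 17 = (6 * 12) mod 17 = 4
Step 2: Result = 4.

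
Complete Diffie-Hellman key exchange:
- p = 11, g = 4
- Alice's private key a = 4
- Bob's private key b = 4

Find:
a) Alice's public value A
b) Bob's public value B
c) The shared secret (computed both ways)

Step 1: A = g^a mod p = 4^4 mod 11 = 3.
Step 2: B = g^b mod p = 4^4 mod 11 = 3.
Step 3: Alice computes s = B^a mod p = 3^4 mod 11 = 4.
Step 4: Bob computes s = A^b mod p = 3^4 mod 11 = 4.
Both sides agree: shared secret = 4.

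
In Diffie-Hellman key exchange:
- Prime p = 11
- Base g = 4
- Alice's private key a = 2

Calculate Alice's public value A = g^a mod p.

Step 1: A = g^a mod p = 4^2 mod 11.
  4^1 mod 11 = 4
  4^2 mod 11 = (4 * 4) mod 11 = 5
Result: A = 5.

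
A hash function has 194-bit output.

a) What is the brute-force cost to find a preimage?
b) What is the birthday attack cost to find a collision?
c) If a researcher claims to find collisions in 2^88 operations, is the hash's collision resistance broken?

Step 1: Preimage resistance requires brute-force of 2^194 operations.
Step 2: Collision resistance (birthday bound) = 2^(194/2) = 2^97.
Step 3: The claimed attack costs 2^88 operations.
Step 4: Since 2^88 < 2^97, the claimed attack beats the generic birthday bound, so collision resistance is broken.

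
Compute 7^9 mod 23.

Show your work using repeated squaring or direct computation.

Step 1: Compute 7^9 mod 23 step by step, reducing modulo 23 at each step.
  7^1 mod 23 = 7
  7^2 mod 23 = (7 * 7) mod 23 = 3
  7^3 mod 23 = (3 * 7) mod 23 = 21
  7^4 mod 23 = (21 * 7) mod 23 = 9
  7^5 mod 23 = (9 * 7) mod 23 = 17
  7^6 mod 23 = (17 * 7) mod 23 = 4
  7^7 mod 23 = (4 * 7) mod 23 = 5
  7^8 mod 23 = (5 * 7) mod 23 = 12
  7^9 mod 23 = (12 * 7) mod 23 = 15
Step 2: Result = 15.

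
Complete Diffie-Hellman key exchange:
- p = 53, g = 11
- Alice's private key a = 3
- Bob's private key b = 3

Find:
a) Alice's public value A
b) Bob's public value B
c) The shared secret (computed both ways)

Step 1: A = g^a mod p = 11^3 mod 53 = 6.
Step 2: B = g^b mod p = 11^3 mod 53 = 6.
Step 3: Alice computes s = B^a mod p = 6^3 mod 53 = 4.
Step 4: Bob computes s = A^b mod p = 6^3 mod 53 = 4.
Both sides agree: shared secret = 4.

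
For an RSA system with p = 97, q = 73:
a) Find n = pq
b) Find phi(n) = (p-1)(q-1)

Step 1: n = p * q = 97 * 73 = 7081.
Step 2: phi(n) = (p-1)(q-1) = 96 * 72 = 6912.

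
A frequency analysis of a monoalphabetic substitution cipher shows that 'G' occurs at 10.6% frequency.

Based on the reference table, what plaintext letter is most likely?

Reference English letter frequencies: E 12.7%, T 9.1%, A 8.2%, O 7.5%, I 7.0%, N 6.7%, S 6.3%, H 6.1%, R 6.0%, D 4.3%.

Step 1: The observed frequency is 10.6%.
Step 2: Compare with English frequencies:
  E: 12.7% (difference: 2.1%)
  T: 9.1% (difference: 1.5%) <-- closest
  A: 8.2% (difference: 2.4%)
  O: 7.5% (difference: 3.1%)
  I: 7.0% (difference: 3.6%)
  N: 6.7% (difference: 3.9%)
  S: 6.3% (difference: 4.3%)
  H: 6.1% (difference: 4.5%)
  R: 6.0% (difference: 4.6%)
  D: 4.3% (difference: 6.3%)
Step 3: 'G' most likely represents 'T' (frequency 9.1%).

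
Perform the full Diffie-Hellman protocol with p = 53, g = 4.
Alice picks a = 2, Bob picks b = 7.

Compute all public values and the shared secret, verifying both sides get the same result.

Step 1: A = g^a mod p = 4^2 mod 53 = 16.
Step 2: B = g^b mod p = 4^7 mod 53 = 7.
Step 3: Alice computes s = B^a mod p = 7^2 mod 53 = 49.
Step 4: Bob computes s = A^b mod p = 16^7 mod 53 = 49.
Both sides agree: shared secret = 49.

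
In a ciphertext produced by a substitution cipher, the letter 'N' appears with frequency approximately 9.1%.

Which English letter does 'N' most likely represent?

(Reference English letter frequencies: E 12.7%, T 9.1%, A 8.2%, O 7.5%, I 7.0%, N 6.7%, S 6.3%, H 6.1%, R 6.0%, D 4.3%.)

Step 1: The observed frequency is 9.1%.
Step 2: Compare with English frequencies:
  E: 12.7% (difference: 3.6%)
  T: 9.1% (difference: 0.0%) <-- closest
  A: 8.2% (difference: 0.9%)
  O: 7.5% (difference: 1.6%)
  I: 7.0% (difference: 2.1%)
  N: 6.7% (difference: 2.4%)
  S: 6.3% (difference: 2.8%)
  H: 6.1% (difference: 3.0%)
  R: 6.0% (difference: 3.1%)
  D: 4.3% (difference: 4.8%)
Step 3: 'N' most likely represents 'T' (frequency 9.1%).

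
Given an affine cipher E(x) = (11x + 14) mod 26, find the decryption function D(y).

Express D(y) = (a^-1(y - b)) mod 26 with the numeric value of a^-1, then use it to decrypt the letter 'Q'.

Step 1: Find a^-1, the modular inverse of 11 mod 26.
Step 2: We need 11 * a^-1 = 1 (mod 26).
Step 3: 11 * 19 = 209 = 8 * 26 + 1, so a^-1 = 19.
Step 4: D(y) = 19(y - 14) mod 26.
Step 5: Apply to 'Q' (y = 16): D(16) = 19 * (16 - 14) mod 26 = 19 * 2 mod 26 = 12 -> 'M'.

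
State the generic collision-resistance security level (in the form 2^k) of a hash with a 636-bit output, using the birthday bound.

Step 1: The birthday paradox gives collision probability ~50% after sqrt(2^n) = 2^(n/2) hashes.
Step 2: For 636-bit output: 2^(636/2) = 2^318.
Step 3: Approximately 2^318 hash computations needed.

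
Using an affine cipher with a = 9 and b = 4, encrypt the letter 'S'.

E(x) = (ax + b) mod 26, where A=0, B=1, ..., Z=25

Step 1: Convert 'S' to number: x = 18.
Step 2: E(18) = (9 * 18 + 4) mod 26 = 166 mod 26 = 10.
Step 3: Convert 10 back to letter: K.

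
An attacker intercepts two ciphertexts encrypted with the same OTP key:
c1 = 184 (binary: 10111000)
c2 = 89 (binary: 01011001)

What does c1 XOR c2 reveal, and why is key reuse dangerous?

Step 1: c1 XOR c2 = (m1 XOR k) XOR (m2 XOR k).
Step 2: By XOR associativity/commutativity: = m1 XOR m2 XOR k XOR k = m1 XOR m2.
Step 3: 10111000 XOR 01011001 = 11100001 = 225.
Step 4: The key cancels out! An attacker learns m1 XOR m2 = 225, revealing the relationship between plaintexts.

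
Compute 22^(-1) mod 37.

Step 1: We need x such that 22 * x = 1 (mod 37).
Step 2: Using the extended Euclidean algorithm or trial:
  22 * 32 = 704 = 19 * 37 + 1.
Step 3: Since 704 mod 37 = 1, the inverse is x = 32.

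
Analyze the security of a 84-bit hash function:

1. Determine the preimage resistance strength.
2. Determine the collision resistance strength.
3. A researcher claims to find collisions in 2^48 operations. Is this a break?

Step 1: Preimage resistance requires brute-force of 2^84 operations.
Step 2: Collision resistance (birthday bound) = 2^(84/2) = 2^42.
Step 3: The claimed attack costs 2^48 operations.
Step 4: Since 2^48 >= 2^42, the claimed attack is no faster than the generic birthday attack, so this does not break collision resistance.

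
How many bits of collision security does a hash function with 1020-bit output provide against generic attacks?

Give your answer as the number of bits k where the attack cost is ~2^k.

Step 1: The hash has a 1020-bit output.
Step 2: Collision resistance means it should be infeasible to find any x != y with h(x) = h(y).
By the birthday bound, a generic collision search succeeds after about sqrt(2^1020) = 2^(1020/2) = 2^510 evaluations.
Step 3: Security level = 510 bits.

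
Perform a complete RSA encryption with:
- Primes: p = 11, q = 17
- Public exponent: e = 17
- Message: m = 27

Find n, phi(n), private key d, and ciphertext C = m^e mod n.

Step 1: n = 11 * 17 = 187.
Step 2: phi(n) = (11-1)(17-1) = 10 * 16 = 160.
Step 3: Find d = 17^(-1) mod 160 = 113.
  Verify: 17 * 113 = 1921 = 1 (mod 160).
Step 4: C = 27^17 mod 187 = 146.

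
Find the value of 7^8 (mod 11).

Step 1: Compute 7^8 mod 11 step by step, reducing modulo 11 at each step.
  7^1 mod 11 = 7
  7^2 mod 11 = (7 * 7) mod 11 = 5
  7^3 mod 11 = (5 * 7) mod 11 = 2
  7^4 mod 11 = (2 * 7) mod 11 = 3
  7^5 mod 11 = (3 * 7) mod 11 = 10
  7^6 mod 11 = (10 * 7) mod 11 = 4
  7^7 mod 11 = (4 * 7) mod 11 = 6
  7^8 mod 11 = (6 * 7) mod 11 = 9
Step 2: Result = 9.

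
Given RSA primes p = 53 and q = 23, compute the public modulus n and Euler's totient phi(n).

Step 1: n = p * q = 53 * 23 = 1219.
Step 2: phi(n) = (p-1)(q-1) = 52 * 22 = 1144.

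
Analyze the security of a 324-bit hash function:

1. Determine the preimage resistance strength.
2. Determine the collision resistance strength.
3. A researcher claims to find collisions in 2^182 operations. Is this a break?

Step 1: Preimage resistance requires brute-force of 2^324 operations.
Step 2: Collision resistance (birthday bound) = 2^(324/2) = 2^162.
Step 3: The claimed attack costs 2^182 operations.
Step 4: Since 2^182 >= 2^162, the claimed attack is no faster than the generic birthday attack, so this does not break collision resistance.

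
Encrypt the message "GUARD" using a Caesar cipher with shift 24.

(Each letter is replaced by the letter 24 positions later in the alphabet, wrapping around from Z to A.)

Step 1: For each letter, shift forward by 24 positions (mod 26).
  G (position 6) -> position (6+24) mod 26 = 4 -> E
  U (position 20) -> position (20+24) mod 26 = 18 -> S
  A (position 0) -> position (0+24) mod 26 = 24 -> Y
  R (position 17) -> position (17+24) mod 26 = 15 -> P
  D (position 3) -> position (3+24) mod 26 = 1 -> B
Result: ESYPB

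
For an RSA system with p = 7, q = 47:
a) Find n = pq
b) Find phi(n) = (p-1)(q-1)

Step 1: n = p * q = 7 * 47 = 329.
Step 2: phi(n) = (p-1)(q-1) = 6 * 46 = 276.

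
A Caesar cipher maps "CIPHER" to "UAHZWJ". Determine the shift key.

Step 1: Compare first letters: C (position 2) -> U (position 20).
Step 2: Shift = (20 - 2) mod 26 = 18.
The shift value is 18.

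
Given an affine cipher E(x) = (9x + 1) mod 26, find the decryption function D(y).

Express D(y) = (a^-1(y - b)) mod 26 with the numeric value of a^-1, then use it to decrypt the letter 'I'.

Step 1: Find a^-1, the modular inverse of 9 mod 26.
Step 2: We need 9 * a^-1 = 1 (mod 26).
Step 3: 9 * 3 = 27 = 1 * 26 + 1, so a^-1 = 3.
Step 4: D(y) = 3(y - 1) mod 26.
Step 5: Apply to 'I' (y = 8): D(8) = 3 * (8 - 1) mod 26 = 3 * 7 mod 26 = 21 -> 'V'.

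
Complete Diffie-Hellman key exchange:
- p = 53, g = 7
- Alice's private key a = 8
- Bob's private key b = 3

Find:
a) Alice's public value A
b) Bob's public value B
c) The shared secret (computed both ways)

Step 1: A = g^a mod p = 7^8 mod 53 = 44.
Step 2: B = g^b mod p = 7^3 mod 53 = 25.
Step 3: Alice computes s = B^a mod p = 25^8 mod 53 = 13.
Step 4: Bob computes s = A^b mod p = 44^3 mod 53 = 13.
Both sides agree: shared secret = 13.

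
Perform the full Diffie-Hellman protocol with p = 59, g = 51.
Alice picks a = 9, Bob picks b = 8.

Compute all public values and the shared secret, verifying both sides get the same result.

Step 1: A = g^a mod p = 51^9 mod 59 = 15.
Step 2: B = g^b mod p = 51^8 mod 59 = 35.
Step 3: Alice computes s = B^a mod p = 35^9 mod 59 = 9.
Step 4: Bob computes s = A^b mod p = 15^8 mod 59 = 9.
Both sides agree: shared secret = 9.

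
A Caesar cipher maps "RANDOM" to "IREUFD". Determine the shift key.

Step 1: Compare first letters: R (position 17) -> I (position 8).
Step 2: Shift = (8 - 17) mod 26 = 17.
The shift value is 17.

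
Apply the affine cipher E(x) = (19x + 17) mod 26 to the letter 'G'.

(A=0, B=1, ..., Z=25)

Step 1: Convert 'G' to number: x = 6.
Step 2: E(6) = (19 * 6 + 17) mod 26 = 131 mod 26 = 1.
Step 3: Convert 1 back to letter: B.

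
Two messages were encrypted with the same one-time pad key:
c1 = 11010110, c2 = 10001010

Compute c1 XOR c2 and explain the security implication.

Step 1: c1 XOR c2 = (m1 XOR k) XOR (m2 XOR k).
Step 2: By XOR associativity/commutativity: = m1 XOR m2 XOR k XOR k = m1 XOR m2.
Step 3: 11010110 XOR 10001010 = 01011100 = 92.
Step 4: The key cancels out! An attacker learns m1 XOR m2 = 92, revealing the relationship between plaintexts.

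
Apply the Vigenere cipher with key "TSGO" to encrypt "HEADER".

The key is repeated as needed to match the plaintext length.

Step 1: Repeat key to match plaintext length:
  Plaintext: HEADER
  Key:       TSGOTS
Step 2: Encrypt each letter:
  H(7) + T(19) = (7+19) mod 26 = 0 = A
  E(4) + S(18) = (4+18) mod 26 = 22 = W
  A(0) + G(6) = (0+6) mod 26 = 6 = G
  D(3) + O(14) = (3+14) mod 26 = 17 = R
  E(4) + T(19) = (4+19) mod 26 = 23 = X
  R(17) + S(18) = (17+18) mod 26 = 9 = J
Ciphertext: AWGRXJ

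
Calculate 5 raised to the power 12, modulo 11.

Step 1: Compute 5^12 mod 11 step by step, reducing modulo 11 at each step.
  5^1 mod 11 = 5
  5^2 mod 11 = (5 * 5) mod 11 = 3
  5^3 mod 11 = (3 * 5) mod 11 = 4
  5^4 mod 11 = (4 * 5) mod 11 = 9
  5^5 mod 11 = (9 * 5) mod 11 = 1
  5^6 mod 11 = (1 * 5) mod 11 = 5
  5^7 mod 11 = (5 * 5) mod 11 = 3
  5^8 mod 11 = (3 * 5) mod 11 = 4
  5^9 mod 11 = (4 * 5) mod 11 = 9
  5^10 mod 11 = (9 * 5) mod 11 = 1
  5^11 mod 11 = (1 * 5) mod 11 = 5
  5^12 mod 11 = (5 * 5) mod 11 = 3
Step 2: Result = 3.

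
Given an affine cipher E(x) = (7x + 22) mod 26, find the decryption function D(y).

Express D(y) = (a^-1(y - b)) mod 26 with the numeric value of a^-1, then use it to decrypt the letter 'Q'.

Step 1: Find a^-1, the modular inverse of 7 mod 26.
Step 2: We need 7 * a^-1 = 1 (mod 26).
Step 3: 7 * 15 = 105 = 4 * 26 + 1, so a^-1 = 15.
Step 4: D(y) = 15(y - 22) mod 26.
Step 5: Apply to 'Q' (y = 16): D(16) = 15 * (16 - 22) mod 26 = 15 * -6 mod 26 = 14 -> 'O'.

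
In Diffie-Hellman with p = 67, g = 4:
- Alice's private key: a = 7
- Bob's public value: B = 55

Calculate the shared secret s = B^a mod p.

Step 1: s = B^a mod p = 55^7 mod 67.
  55^1 mod 67 = 55
  55^2 mod 67 = (55 * 55) mod 67 = 10
  55^3 mod 67 = (10 * 55) mod 67 = 14
  55^4 mod 67 = (14 * 55) mod 67 = 33
  55^5 mod 67 = (33 * 55) mod 67 = 6
  55^6 mod 67 = (6 * 55) mod 67 = 62
  55^7 mod 67 = (62 * 55) mod 67 = 60
Result: shared secret = 60.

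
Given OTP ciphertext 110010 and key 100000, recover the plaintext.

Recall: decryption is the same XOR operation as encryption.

Step 1: XOR ciphertext with key:
  Ciphertext: 110010
  Key:        100000
  XOR:        010010
Step 2: Plaintext = 010010 = 18 in decimal.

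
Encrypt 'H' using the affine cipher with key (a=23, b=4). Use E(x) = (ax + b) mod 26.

Step 1: Convert 'H' to number: x = 7.
Step 2: E(7) = (23 * 7 + 4) mod 26 = 165 mod 26 = 9.
Step 3: Convert 9 back to letter: J.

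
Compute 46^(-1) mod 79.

Step 1: We need x such that 46 * x = 1 (mod 79).
Step 2: Using the extended Euclidean algorithm or trial:
  46 * 67 = 3082 = 39 * 79 + 1.
Step 3: Since 3082 mod 79 = 1, the inverse is x = 67.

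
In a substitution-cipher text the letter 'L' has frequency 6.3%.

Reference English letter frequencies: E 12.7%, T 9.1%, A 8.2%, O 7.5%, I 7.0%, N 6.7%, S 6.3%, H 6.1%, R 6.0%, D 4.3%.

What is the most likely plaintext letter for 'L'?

Step 1: The observed frequency is 6.3%.
Step 2: Compare with English frequencies:
  E: 12.7% (difference: 6.4%)
  T: 9.1% (difference: 2.8%)
  A: 8.2% (difference: 1.9%)
  O: 7.5% (difference: 1.2%)
  I: 7.0% (difference: 0.7%)
  N: 6.7% (difference: 0.4%)
  S: 6.3% (difference: 0.0%) <-- closest
  H: 6.1% (difference: 0.2%)
  R: 6.0% (difference: 0.3%)
  D: 4.3% (difference: 2.0%)
Step 3: 'L' most likely represents 'S' (frequency 6.3%).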